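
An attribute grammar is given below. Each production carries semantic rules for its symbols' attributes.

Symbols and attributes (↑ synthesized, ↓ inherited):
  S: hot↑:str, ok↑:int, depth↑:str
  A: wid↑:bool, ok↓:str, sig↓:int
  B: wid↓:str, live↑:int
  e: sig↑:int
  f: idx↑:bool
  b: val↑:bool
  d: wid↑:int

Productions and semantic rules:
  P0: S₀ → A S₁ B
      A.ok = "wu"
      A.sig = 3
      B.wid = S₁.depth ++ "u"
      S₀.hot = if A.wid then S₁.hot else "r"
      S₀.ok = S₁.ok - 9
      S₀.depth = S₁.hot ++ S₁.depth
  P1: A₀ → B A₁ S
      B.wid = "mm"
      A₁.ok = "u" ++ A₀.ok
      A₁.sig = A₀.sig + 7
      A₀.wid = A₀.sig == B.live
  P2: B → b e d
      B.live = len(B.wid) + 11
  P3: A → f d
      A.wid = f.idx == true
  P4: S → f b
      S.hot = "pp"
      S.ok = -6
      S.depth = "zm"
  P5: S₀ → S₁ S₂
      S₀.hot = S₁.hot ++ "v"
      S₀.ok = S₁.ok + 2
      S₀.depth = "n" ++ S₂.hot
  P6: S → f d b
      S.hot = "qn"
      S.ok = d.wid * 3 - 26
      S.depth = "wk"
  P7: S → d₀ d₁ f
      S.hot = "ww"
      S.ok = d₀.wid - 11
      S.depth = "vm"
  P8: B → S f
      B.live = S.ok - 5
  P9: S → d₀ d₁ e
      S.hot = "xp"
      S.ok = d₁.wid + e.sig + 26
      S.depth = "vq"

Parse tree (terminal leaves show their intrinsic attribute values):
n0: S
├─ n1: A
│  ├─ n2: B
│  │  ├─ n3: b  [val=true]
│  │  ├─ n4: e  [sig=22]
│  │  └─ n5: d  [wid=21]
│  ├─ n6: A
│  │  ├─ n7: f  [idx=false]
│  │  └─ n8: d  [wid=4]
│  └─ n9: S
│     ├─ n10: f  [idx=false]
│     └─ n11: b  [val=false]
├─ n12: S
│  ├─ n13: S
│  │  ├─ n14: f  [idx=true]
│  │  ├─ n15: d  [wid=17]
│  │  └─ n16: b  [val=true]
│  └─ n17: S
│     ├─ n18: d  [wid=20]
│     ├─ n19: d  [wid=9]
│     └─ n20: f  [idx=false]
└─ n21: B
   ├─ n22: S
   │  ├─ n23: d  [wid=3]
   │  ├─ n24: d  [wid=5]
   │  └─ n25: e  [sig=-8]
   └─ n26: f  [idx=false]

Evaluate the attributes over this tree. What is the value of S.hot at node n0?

1. n1.ok = "wu"  ["wu"]
2. n1.sig = 3  [3]
3. n2.wid = "mm"  ["mm"]
4. n3.val = true  [terminal]
5. n4.sig = 22  [terminal]
6. n5.wid = 21  [terminal]
7. n2.live = 13  [len(B.wid) + 11]
8. n6.ok = "uwu"  ["u" ++ A₀.ok]
9. n6.sig = 10  [A₀.sig + 7]
10. n7.idx = false  [terminal]
11. n8.wid = 4  [terminal]
12. n6.wid = false  [f.idx == true]
13. n10.idx = false  [terminal]
14. n11.val = false  [terminal]
15. n9.hot = "pp"  ["pp"]
16. n9.ok = -6  [-6]
17. n9.depth = "zm"  ["zm"]
18. n1.wid = false  [A₀.sig == B.live]
19. n14.idx = true  [terminal]
20. n15.wid = 17  [terminal]
21. n16.val = true  [terminal]
22. n13.hot = "qn"  ["qn"]
23. n13.ok = 25  [d.wid * 3 - 26]
24. n13.depth = "wk"  ["wk"]
25. n18.wid = 20  [terminal]
26. n19.wid = 9  [terminal]
27. n20.idx = false  [terminal]
28. n17.hot = "ww"  ["ww"]
29. n17.ok = 9  [d₀.wid - 11]
30. n17.depth = "vm"  ["vm"]
31. n12.hot = "qnv"  [S₁.hot ++ "v"]
32. n12.ok = 27  [S₁.ok + 2]
33. n12.depth = "nww"  ["n" ++ S₂.hot]
34. n21.wid = "nwwu"  [S₁.depth ++ "u"]
35. n23.wid = 3  [terminal]
36. n24.wid = 5  [terminal]
37. n25.sig = -8  [terminal]
38. n22.hot = "xp"  ["xp"]
39. n22.ok = 23  [d₁.wid + e.sig + 26]
40. n22.depth = "vq"  ["vq"]
41. n26.idx = false  [terminal]
42. n21.live = 18  [S.ok - 5]
43. n0.hot = "r"  [if A.wid then S₁.hot else "r"]
44. n0.ok = 18  [S₁.ok - 9]
45. n0.depth = "qnvnww"  [S₁.hot ++ S₁.depth]

"r"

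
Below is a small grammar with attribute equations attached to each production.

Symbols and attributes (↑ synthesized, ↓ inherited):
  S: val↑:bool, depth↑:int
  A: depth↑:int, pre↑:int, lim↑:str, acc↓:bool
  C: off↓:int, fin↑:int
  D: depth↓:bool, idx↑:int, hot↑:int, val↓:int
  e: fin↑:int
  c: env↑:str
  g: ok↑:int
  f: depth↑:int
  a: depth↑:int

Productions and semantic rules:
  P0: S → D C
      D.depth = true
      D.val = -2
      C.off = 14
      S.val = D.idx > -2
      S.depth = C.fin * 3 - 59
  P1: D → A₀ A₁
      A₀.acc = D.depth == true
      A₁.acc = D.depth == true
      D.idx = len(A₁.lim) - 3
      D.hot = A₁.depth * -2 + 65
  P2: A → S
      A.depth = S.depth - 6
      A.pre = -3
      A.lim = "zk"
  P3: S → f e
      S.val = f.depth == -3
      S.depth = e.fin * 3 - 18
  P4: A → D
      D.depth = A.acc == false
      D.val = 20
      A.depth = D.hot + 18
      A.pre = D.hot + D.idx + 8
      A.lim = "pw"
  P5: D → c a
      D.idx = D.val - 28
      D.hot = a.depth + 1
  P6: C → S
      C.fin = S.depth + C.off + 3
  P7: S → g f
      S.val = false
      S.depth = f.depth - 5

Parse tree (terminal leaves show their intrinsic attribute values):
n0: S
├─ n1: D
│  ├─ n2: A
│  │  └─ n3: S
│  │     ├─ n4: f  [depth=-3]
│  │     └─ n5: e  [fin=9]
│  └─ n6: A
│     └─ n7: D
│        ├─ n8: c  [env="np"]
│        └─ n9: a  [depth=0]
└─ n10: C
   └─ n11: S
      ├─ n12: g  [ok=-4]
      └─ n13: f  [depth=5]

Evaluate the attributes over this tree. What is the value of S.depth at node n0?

1. n1.depth = true  [true]
2. n1.val = -2  [-2]
3. n2.acc = true  [D.depth == true]
4. n4.depth = -3  [terminal]
5. n5.fin = 9  [terminal]
6. n3.val = true  [f.depth == -3]
7. n3.depth = 9  [e.fin * 3 - 18]
8. n2.depth = 3  [S.depth - 6]
9. n2.pre = -3  [-3]
10. n2.lim = "zk"  ["zk"]
11. n6.acc = true  [D.depth == true]
12. n7.depth = false  [A.acc == false]
13. n7.val = 20  [20]
14. n8.env = "np"  [terminal]
15. n9.depth = 0  [terminal]
16. n7.idx = -8  [D.val - 28]
17. n7.hot = 1  [a.depth + 1]
18. n6.depth = 19  [D.hot + 18]
19. n6.pre = 1  [D.hot + D.idx + 8]
20. n6.lim = "pw"  ["pw"]
21. n1.idx = -1  [len(A₁.lim) - 3]
22. n1.hot = 27  [A₁.depth * -2 + 65]
23. n10.off = 14  [14]
24. n12.ok = -4  [terminal]
25. n13.depth = 5  [terminal]
26. n11.val = false  [false]
27. n11.depth = 0  [f.depth - 5]
28. n10.fin = 17  [S.depth + C.off + 3]
29. n0.val = true  [D.idx > -2]
30. n0.depth = -8  [C.fin * 3 - 59]

-8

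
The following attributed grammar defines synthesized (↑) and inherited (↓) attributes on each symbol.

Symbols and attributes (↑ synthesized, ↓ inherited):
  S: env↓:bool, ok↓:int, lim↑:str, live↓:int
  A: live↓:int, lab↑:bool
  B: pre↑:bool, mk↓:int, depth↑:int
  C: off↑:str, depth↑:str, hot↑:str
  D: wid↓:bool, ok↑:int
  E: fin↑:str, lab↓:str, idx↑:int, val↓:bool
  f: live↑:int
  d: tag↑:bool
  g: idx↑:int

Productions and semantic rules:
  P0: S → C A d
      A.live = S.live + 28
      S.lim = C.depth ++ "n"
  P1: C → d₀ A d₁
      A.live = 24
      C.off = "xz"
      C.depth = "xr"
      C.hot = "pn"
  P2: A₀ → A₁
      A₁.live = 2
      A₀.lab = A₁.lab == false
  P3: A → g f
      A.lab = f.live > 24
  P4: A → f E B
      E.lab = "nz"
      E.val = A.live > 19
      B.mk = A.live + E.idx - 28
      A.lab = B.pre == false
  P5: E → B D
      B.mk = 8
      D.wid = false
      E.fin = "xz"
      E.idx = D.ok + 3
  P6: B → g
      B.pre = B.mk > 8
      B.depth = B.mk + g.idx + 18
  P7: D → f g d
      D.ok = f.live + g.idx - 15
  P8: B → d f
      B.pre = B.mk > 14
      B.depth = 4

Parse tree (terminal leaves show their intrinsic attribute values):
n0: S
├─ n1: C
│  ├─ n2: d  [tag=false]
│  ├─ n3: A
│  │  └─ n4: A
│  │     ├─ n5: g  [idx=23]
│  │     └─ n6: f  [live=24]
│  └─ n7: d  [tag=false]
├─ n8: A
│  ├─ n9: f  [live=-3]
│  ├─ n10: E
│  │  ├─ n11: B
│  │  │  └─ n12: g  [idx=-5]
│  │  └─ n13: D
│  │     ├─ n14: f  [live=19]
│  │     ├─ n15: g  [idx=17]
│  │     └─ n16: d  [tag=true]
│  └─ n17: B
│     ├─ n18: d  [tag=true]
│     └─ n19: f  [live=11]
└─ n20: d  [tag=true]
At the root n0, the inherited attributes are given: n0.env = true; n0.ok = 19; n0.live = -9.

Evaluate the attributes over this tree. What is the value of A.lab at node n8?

1. n0.env = true  [given at root]
2. n0.ok = 19  [given at root]
3. n0.live = -9  [given at root]
4. n2.tag = false  [terminal]
5. n3.live = 24  [24]
6. n4.live = 2  [2]
7. n5.idx = 23  [terminal]
8. n6.live = 24  [terminal]
9. n4.lab = false  [f.live > 24]
10. n3.lab = true  [A₁.lab == false]
11. n7.tag = false  [terminal]
12. n1.off = "xz"  ["xz"]
13. n1.depth = "xr"  ["xr"]
14. n1.hot = "pn"  ["pn"]
15. n8.live = 19  [S.live + 28]
16. n9.live = -3  [terminal]
17. n10.lab = "nz"  ["nz"]
18. n10.val = false  [A.live > 19]
19. n11.mk = 8  [8]
20. n12.idx = -5  [terminal]
21. n11.pre = false  [B.mk > 8]
22. n11.depth = 21  [B.mk + g.idx + 18]
23. n13.wid = false  [false]
24. n14.live = 19  [terminal]
25. n15.idx = 17  [terminal]
26. n16.tag = true  [terminal]
27. n13.ok = 21  [f.live + g.idx - 15]
28. n10.fin = "xz"  ["xz"]
29. n10.idx = 24  [D.ok + 3]
30. n17.mk = 15  [A.live + E.idx - 28]
31. n18.tag = true  [terminal]
32. n19.live = 11  [terminal]
33. n17.pre = true  [B.mk > 14]
34. n17.depth = 4  [4]
35. n8.lab = false  [B.pre == false]
36. n20.tag = true  [terminal]
37. n0.lim = "xrn"  [C.depth ++ "n"]

false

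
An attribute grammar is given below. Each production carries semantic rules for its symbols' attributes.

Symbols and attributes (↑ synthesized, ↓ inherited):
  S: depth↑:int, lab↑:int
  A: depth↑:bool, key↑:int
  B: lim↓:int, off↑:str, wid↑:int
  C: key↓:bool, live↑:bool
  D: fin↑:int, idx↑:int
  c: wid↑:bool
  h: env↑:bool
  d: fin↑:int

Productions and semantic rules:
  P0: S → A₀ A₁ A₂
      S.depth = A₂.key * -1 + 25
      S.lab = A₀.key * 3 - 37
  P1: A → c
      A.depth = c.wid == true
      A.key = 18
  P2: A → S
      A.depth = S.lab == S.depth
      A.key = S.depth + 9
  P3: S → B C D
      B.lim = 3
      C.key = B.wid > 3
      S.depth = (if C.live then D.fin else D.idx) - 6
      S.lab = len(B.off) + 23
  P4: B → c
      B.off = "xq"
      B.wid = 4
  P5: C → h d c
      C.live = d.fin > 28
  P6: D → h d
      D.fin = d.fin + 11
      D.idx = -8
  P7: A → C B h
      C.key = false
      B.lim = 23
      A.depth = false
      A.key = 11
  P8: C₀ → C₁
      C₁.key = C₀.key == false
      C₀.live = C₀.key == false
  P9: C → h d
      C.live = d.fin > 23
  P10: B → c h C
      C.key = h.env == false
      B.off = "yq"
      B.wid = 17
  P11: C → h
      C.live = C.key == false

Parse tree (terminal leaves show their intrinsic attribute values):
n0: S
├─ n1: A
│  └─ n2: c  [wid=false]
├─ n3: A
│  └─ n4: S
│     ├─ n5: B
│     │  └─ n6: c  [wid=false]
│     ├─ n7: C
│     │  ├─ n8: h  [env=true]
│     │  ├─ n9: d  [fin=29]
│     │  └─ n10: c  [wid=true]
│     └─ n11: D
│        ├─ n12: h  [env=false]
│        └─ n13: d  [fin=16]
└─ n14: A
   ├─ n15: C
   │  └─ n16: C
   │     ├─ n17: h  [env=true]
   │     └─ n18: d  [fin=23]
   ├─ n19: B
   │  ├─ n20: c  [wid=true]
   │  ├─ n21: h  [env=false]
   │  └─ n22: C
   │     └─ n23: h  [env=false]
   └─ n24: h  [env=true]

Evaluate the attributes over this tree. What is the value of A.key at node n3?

30

1. n2.wid = false  [terminal]
2. n1.depth = false  [c.wid == true]
3. n1.key = 18  [18]
4. n5.lim = 3  [3]
5. n6.wid = false  [terminal]
6. n5.off = "xq"  ["xq"]
7. n5.wid = 4  [4]
8. n7.key = true  [B.wid > 3]
9. n8.env = true  [terminal]
10. n9.fin = 29  [terminal]
11. n10.wid = true  [terminal]
12. n7.live = true  [d.fin > 28]
13. n12.env = false  [terminal]
14. n13.fin = 16  [terminal]
15. n11.fin = 27  [d.fin + 11]
16. n11.idx = -8  [-8]
17. n4.depth = 21  [(if C.live then D.fin else D.idx) - 6]
18. n4.lab = 25  [len(B.off) + 23]
19. n3.depth = false  [S.lab == S.depth]
20. n3.key = 30  [S.depth + 9]
21. n15.key = false  [false]
22. n16.key = true  [C₀.key == false]
23. n17.env = true  [terminal]
24. n18.fin = 23  [terminal]
25. n16.live = false  [d.fin > 23]
26. n15.live = true  [C₀.key == false]
27. n19.lim = 23  [23]
28. n20.wid = true  [terminal]
29. n21.env = false  [terminal]
30. n22.key = true  [h.env == false]
31. n23.env = false  [terminal]
32. n22.live = false  [C.key == false]
33. n19.off = "yq"  ["yq"]
34. n19.wid = 17  [17]
35. n24.env = true  [terminal]
36. n14.depth = false  [false]
37. n14.key = 11  [11]
38. n0.depth = 14  [A₂.key * -1 + 25]
39. n0.lab = 17  [A₀.key * 3 - 37]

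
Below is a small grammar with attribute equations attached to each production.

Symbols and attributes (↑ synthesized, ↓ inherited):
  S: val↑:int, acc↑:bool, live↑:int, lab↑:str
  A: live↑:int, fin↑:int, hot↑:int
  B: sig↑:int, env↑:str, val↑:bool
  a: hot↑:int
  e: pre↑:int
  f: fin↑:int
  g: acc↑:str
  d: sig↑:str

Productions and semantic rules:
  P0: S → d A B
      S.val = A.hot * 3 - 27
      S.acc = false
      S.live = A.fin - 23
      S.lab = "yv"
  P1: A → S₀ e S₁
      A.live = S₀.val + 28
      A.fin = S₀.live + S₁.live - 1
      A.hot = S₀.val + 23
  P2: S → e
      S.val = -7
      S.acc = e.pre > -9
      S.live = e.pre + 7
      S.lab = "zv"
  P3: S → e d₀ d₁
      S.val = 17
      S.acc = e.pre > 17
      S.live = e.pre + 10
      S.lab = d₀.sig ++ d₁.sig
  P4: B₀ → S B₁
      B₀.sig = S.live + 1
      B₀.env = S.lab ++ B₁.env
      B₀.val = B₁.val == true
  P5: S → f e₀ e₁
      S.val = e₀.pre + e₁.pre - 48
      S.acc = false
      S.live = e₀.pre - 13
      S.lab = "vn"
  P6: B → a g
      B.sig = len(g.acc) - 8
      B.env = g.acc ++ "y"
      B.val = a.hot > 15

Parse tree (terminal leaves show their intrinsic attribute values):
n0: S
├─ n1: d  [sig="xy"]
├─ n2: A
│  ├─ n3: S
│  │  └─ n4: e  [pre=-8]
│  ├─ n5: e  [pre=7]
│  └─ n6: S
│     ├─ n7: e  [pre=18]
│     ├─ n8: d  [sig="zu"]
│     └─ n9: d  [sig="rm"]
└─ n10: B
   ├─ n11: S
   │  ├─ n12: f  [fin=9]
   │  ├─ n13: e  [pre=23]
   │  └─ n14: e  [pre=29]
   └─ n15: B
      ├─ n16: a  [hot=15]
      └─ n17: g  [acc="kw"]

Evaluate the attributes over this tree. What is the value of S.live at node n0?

1. n1.sig = "xy"  [terminal]
2. n4.pre = -8  [terminal]
3. n3.val = -7  [-7]
4. n3.acc = true  [e.pre > -9]
5. n3.live = -1  [e.pre + 7]
6. n3.lab = "zv"  ["zv"]
7. n5.pre = 7  [terminal]
8. n7.pre = 18  [terminal]
9. n8.sig = "zu"  [terminal]
10. n9.sig = "rm"  [terminal]
11. n6.val = 17  [17]
12. n6.acc = true  [e.pre > 17]
13. n6.live = 28  [e.pre + 10]
14. n6.lab = "zurm"  [d₀.sig ++ d₁.sig]
15. n2.live = 21  [S₀.val + 28]
16. n2.fin = 26  [S₀.live + S₁.live - 1]
17. n2.hot = 16  [S₀.val + 23]
18. n12.fin = 9  [terminal]
19. n13.pre = 23  [terminal]
20. n14.pre = 29  [terminal]
21. n11.val = 4  [e₀.pre + e₁.pre - 48]
22. n11.acc = false  [false]
23. n11.live = 10  [e₀.pre - 13]
24. n11.lab = "vn"  ["vn"]
25. n16.hot = 15  [terminal]
26. n17.acc = "kw"  [terminal]
27. n15.sig = -6  [len(g.acc) - 8]
28. n15.env = "kwy"  [g.acc ++ "y"]
29. n15.val = false  [a.hot > 15]
30. n10.sig = 11  [S.live + 1]
31. n10.env = "vnkwy"  [S.lab ++ B₁.env]
32. n10.val = false  [B₁.val == true]
33. n0.val = 21  [A.hot * 3 - 27]
34. n0.acc = false  [false]
35. n0.live = 3  [A.fin - 23]
36. n0.lab = "yv"  ["yv"]

3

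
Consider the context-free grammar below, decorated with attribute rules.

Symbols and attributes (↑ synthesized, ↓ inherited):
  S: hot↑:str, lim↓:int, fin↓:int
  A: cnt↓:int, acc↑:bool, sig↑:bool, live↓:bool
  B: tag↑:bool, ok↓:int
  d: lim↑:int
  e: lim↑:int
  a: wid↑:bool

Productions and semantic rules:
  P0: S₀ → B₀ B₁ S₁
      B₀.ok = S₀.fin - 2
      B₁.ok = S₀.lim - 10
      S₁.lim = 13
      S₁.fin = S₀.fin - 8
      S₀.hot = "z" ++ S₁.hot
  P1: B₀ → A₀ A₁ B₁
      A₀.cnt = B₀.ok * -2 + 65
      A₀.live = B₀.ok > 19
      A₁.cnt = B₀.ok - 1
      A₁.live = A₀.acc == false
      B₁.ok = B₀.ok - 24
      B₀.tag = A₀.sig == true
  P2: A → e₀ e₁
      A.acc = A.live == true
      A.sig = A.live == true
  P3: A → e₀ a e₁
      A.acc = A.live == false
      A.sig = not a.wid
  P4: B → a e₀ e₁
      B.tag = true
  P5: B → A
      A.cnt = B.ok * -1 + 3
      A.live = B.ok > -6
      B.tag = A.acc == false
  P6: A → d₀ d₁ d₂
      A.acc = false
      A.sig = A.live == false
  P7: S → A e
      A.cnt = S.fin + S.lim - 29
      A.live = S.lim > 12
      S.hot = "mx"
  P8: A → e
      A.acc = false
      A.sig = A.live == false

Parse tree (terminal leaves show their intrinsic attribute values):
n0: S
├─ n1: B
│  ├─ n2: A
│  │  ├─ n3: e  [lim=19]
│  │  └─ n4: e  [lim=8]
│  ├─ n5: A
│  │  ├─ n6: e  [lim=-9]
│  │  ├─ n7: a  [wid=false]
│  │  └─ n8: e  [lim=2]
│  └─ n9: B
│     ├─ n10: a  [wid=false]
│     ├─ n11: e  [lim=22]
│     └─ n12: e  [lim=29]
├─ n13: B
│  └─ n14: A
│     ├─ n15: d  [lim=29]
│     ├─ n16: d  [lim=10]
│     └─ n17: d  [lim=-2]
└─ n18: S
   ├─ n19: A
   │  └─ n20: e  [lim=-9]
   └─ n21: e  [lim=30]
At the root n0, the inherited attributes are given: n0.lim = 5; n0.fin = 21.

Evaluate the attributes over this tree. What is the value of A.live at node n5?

true

1. n0.lim = 5  [given at root]
2. n0.fin = 21  [given at root]
3. n1.ok = 19  [S₀.fin - 2]
4. n2.cnt = 27  [B₀.ok * -2 + 65]
5. n2.live = false  [B₀.ok > 19]
6. n3.lim = 19  [terminal]
7. n4.lim = 8  [terminal]
8. n2.acc = false  [A.live == true]
9. n2.sig = false  [A.live == true]
10. n5.cnt = 18  [B₀.ok - 1]
11. n5.live = true  [A₀.acc == false]
12. n6.lim = -9  [terminal]
13. n7.wid = false  [terminal]
14. n8.lim = 2  [terminal]
15. n5.acc = false  [A.live == false]
16. n5.sig = true  [not a.wid]
17. n9.ok = -5  [B₀.ok - 24]
18. n10.wid = false  [terminal]
19. n11.lim = 22  [terminal]
20. n12.lim = 29  [terminal]
21. n9.tag = true  [true]
22. n1.tag = false  [A₀.sig == true]
23. n13.ok = -5  [S₀.lim - 10]
24. n14.cnt = 8  [B.ok * -1 + 3]
25. n14.live = true  [B.ok > -6]
26. n15.lim = 29  [terminal]
27. n16.lim = 10  [terminal]
28. n17.lim = -2  [terminal]
29. n14.acc = false  [false]
30. n14.sig = false  [A.live == false]
31. n13.tag = true  [A.acc == false]
32. n18.lim = 13  [13]
33. n18.fin = 13  [S₀.fin - 8]
34. n19.cnt = -3  [S.fin + S.lim - 29]
35. n19.live = true  [S.lim > 12]
36. n20.lim = -9  [terminal]
37. n19.acc = false  [false]
38. n19.sig = false  [A.live == false]
39. n21.lim = 30  [terminal]
40. n18.hot = "mx"  ["mx"]
41. n0.hot = "zmx"  ["z" ++ S₁.hot]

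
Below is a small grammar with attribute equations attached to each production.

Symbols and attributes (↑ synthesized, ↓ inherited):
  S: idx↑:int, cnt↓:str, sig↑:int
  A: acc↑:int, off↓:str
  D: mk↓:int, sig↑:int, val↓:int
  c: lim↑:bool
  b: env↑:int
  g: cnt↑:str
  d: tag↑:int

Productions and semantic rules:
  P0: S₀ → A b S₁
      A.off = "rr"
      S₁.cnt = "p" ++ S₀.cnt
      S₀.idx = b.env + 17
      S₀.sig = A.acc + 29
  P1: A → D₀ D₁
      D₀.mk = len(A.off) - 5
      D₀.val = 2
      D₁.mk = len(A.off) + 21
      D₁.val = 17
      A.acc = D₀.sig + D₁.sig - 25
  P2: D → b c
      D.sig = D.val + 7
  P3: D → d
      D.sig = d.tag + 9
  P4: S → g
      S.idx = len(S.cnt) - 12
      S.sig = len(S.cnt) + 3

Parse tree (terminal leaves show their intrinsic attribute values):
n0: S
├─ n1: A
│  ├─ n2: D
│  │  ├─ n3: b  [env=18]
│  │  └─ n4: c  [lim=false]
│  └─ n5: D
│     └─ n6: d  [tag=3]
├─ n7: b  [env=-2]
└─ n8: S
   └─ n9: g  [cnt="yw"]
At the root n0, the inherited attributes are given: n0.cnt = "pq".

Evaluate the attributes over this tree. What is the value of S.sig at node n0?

25

1. n0.cnt = "pq"  [given at root]
2. n1.off = "rr"  ["rr"]
3. n2.mk = -3  [len(A.off) - 5]
4. n2.val = 2  [2]
5. n3.env = 18  [terminal]
6. n4.lim = false  [terminal]
7. n2.sig = 9  [D.val + 7]
8. n5.mk = 23  [len(A.off) + 21]
9. n5.val = 17  [17]
10. n6.tag = 3  [terminal]
11. n5.sig = 12  [d.tag + 9]
12. n1.acc = -4  [D₀.sig + D₁.sig - 25]
13. n7.env = -2  [terminal]
14. n8.cnt = "ppq"  ["p" ++ S₀.cnt]
15. n9.cnt = "yw"  [terminal]
16. n8.idx = -9  [len(S.cnt) - 12]
17. n8.sig = 6  [len(S.cnt) + 3]
18. n0.idx = 15  [b.env + 17]
19. n0.sig = 25  [A.acc + 29]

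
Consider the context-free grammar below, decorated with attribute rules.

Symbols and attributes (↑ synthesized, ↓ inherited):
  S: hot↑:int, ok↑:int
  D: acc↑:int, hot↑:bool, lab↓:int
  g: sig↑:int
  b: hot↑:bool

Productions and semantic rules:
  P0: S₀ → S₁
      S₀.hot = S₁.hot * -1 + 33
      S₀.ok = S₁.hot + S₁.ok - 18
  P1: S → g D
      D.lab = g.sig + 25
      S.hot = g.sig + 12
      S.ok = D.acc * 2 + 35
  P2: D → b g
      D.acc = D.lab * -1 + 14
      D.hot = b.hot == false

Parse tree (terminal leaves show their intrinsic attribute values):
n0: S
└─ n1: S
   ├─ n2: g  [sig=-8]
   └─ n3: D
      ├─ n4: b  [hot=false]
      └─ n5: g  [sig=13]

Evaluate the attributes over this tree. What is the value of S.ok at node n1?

29

1. n2.sig = -8  [terminal]
2. n3.lab = 17  [g.sig + 25]
3. n4.hot = false  [terminal]
4. n5.sig = 13  [terminal]
5. n3.acc = -3  [D.lab * -1 + 14]
6. n3.hot = true  [b.hot == false]
7. n1.hot = 4  [g.sig + 12]
8. n1.ok = 29  [D.acc * 2 + 35]
9. n0.hot = 29  [S₁.hot * -1 + 33]
10. n0.ok = 15  [S₁.hot + S₁.ok - 18]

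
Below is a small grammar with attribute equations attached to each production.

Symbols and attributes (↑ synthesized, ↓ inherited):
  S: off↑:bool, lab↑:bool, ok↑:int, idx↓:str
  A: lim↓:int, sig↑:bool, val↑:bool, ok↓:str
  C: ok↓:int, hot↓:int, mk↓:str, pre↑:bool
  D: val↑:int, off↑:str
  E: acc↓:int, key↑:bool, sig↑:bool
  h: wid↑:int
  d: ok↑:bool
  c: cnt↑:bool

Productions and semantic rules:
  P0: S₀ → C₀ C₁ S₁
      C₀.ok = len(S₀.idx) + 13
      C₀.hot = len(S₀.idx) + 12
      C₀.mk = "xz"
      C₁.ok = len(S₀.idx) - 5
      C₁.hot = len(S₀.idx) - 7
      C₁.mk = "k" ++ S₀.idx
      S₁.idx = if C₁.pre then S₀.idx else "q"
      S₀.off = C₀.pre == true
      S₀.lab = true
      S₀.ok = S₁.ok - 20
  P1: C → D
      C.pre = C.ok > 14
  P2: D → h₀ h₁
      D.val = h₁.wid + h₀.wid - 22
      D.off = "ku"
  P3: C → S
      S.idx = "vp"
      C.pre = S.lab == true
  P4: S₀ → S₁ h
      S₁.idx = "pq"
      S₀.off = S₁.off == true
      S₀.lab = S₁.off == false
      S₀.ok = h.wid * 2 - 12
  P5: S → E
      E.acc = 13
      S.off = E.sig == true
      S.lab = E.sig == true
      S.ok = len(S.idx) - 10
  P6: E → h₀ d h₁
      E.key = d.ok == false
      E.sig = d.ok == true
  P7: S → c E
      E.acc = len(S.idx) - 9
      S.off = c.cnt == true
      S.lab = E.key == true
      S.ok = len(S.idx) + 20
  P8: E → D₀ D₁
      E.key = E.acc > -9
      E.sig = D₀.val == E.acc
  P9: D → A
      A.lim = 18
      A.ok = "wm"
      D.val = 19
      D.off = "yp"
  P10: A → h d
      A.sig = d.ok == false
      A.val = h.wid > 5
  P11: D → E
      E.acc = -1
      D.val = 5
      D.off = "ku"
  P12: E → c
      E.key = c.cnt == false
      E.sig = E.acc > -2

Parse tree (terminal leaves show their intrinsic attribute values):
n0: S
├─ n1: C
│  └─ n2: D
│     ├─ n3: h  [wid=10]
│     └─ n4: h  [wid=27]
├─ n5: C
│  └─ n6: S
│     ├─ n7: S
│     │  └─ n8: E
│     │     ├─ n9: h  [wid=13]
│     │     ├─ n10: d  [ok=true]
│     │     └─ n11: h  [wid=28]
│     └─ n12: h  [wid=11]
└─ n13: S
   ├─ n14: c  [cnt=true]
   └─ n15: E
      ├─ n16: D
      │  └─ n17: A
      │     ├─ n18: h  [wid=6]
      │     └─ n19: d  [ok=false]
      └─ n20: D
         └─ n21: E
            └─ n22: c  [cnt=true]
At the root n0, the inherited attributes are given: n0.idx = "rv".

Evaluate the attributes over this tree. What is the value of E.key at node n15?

true

1. n0.idx = "rv"  [given at root]
2. n1.ok = 15  [len(S₀.idx) + 13]
3. n1.hot = 14  [len(S₀.idx) + 12]
4. n1.mk = "xz"  ["xz"]
5. n3.wid = 10  [terminal]
6. n4.wid = 27  [terminal]
7. n2.val = 15  [h₁.wid + h₀.wid - 22]
8. n2.off = "ku"  ["ku"]
9. n1.pre = true  [C.ok > 14]
10. n5.ok = -3  [len(S₀.idx) - 5]
11. n5.hot = -5  [len(S₀.idx) - 7]
12. n5.mk = "krv"  ["k" ++ S₀.idx]
13. n6.idx = "vp"  ["vp"]
14. n7.idx = "pq"  ["pq"]
15. n8.acc = 13  [13]
16. n9.wid = 13  [terminal]
17. n10.ok = true  [terminal]
18. n11.wid = 28  [terminal]
19. n8.key = false  [d.ok == false]
20. n8.sig = true  [d.ok == true]
21. n7.off = true  [E.sig == true]
22. n7.lab = true  [E.sig == true]
23. n7.ok = -8  [len(S.idx) - 10]
24. n12.wid = 11  [terminal]
25. n6.off = true  [S₁.off == true]
26. n6.lab = false  [S₁.off == false]
27. n6.ok = 10  [h.wid * 2 - 12]
28. n5.pre = false  [S.lab == true]
29. n13.idx = "q"  [if C₁.pre then S₀.idx else "q"]
30. n14.cnt = true  [terminal]
31. n15.acc = -8  [len(S.idx) - 9]
32. n17.lim = 18  [18]
33. n17.ok = "wm"  ["wm"]
34. n18.wid = 6  [terminal]
35. n19.ok = false  [terminal]
36. n17.sig = true  [d.ok == false]
37. n17.val = true  [h.wid > 5]
38. n16.val = 19  [19]
39. n16.off = "yp"  ["yp"]
40. n21.acc = -1  [-1]
41. n22.cnt = true  [terminal]
42. n21.key = false  [c.cnt == false]
43. n21.sig = true  [E.acc > -2]
44. n20.val = 5  [5]
45. n20.off = "ku"  ["ku"]
46. n15.key = true  [E.acc > -9]
47. n15.sig = false  [D₀.val == E.acc]
48. n13.off = true  [c.cnt == true]
49. n13.lab = true  [E.key == true]
50. n13.ok = 21  [len(S.idx) + 20]
51. n0.off = true  [C₀.pre == true]
52. n0.lab = true  [true]
53. n0.ok = 1  [S₁.ok - 20]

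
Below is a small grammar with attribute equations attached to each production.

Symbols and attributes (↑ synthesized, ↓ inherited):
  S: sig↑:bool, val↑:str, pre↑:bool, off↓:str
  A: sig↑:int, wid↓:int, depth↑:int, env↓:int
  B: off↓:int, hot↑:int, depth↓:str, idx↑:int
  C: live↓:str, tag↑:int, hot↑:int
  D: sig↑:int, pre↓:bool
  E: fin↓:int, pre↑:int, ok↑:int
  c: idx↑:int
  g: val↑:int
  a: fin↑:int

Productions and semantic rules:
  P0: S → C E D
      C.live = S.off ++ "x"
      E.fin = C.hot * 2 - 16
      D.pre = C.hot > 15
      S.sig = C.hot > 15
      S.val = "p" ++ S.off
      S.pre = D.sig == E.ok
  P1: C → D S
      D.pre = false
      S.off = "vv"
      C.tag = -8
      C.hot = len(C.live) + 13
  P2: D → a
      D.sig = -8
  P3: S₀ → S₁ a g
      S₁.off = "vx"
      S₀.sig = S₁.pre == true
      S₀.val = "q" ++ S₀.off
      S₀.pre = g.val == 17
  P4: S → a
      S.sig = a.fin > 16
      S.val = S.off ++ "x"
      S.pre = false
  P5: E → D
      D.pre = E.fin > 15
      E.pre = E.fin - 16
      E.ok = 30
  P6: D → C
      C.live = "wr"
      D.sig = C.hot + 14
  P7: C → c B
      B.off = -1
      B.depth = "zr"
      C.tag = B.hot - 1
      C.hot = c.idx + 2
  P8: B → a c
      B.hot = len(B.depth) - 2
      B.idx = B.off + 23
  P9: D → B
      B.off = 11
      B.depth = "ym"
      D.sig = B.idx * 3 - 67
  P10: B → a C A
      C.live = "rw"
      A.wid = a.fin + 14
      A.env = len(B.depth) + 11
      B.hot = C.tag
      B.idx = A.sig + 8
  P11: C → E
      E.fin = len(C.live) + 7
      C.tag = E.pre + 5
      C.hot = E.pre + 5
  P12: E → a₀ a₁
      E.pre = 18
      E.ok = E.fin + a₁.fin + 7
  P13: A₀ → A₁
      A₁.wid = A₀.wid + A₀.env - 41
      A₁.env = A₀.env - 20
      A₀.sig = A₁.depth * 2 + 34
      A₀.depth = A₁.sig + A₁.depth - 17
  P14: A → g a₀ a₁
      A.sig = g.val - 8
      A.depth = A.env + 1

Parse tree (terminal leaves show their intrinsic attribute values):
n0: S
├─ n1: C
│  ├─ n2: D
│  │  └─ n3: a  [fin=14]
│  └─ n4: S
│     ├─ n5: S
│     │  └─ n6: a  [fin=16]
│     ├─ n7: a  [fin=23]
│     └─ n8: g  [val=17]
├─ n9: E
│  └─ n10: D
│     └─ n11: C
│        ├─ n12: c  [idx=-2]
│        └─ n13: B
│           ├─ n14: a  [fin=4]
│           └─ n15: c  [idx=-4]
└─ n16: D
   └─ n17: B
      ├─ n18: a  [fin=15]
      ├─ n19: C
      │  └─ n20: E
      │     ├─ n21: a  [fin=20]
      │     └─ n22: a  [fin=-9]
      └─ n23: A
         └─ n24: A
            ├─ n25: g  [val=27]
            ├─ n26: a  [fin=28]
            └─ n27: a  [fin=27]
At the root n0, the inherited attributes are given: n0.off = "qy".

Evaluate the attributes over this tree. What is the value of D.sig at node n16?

1. n0.off = "qy"  [given at root]
2. n1.live = "qyx"  [S.off ++ "x"]
3. n2.pre = false  [false]
4. n3.fin = 14  [terminal]
5. n2.sig = -8  [-8]
6. n4.off = "vv"  ["vv"]
7. n5.off = "vx"  ["vx"]
8. n6.fin = 16  [terminal]
9. n5.sig = false  [a.fin > 16]
10. n5.val = "vxx"  [S.off ++ "x"]
11. n5.pre = false  [false]
12. n7.fin = 23  [terminal]
13. n8.val = 17  [terminal]
14. n4.sig = false  [S₁.pre == true]
15. n4.val = "qvv"  ["q" ++ S₀.off]
16. n4.pre = true  [g.val == 17]
17. n1.tag = -8  [-8]
18. n1.hot = 16  [len(C.live) + 13]
19. n9.fin = 16  [C.hot * 2 - 16]
20. n10.pre = true  [E.fin > 15]
21. n11.live = "wr"  ["wr"]
22. n12.idx = -2  [terminal]
23. n13.off = -1  [-1]
24. n13.depth = "zr"  ["zr"]
25. n14.fin = 4  [terminal]
26. n15.idx = -4  [terminal]
27. n13.hot = 0  [len(B.depth) - 2]
28. n13.idx = 22  [B.off + 23]
29. n11.tag = -1  [B.hot - 1]
30. n11.hot = 0  [c.idx + 2]
31. n10.sig = 14  [C.hot + 14]
32. n9.pre = 0  [E.fin - 16]
33. n9.ok = 30  [30]
34. n16.pre = true  [C.hot > 15]
35. n17.off = 11  [11]
36. n17.depth = "ym"  ["ym"]
37. n18.fin = 15  [terminal]
38. n19.live = "rw"  ["rw"]
39. n20.fin = 9  [len(C.live) + 7]
40. n21.fin = 20  [terminal]
41. n22.fin = -9  [terminal]
42. n20.pre = 18  [18]
43. n20.ok = 7  [E.fin + a₁.fin + 7]
44. n19.tag = 23  [E.pre + 5]
45. n19.hot = 23  [E.pre + 5]
46. n23.wid = 29  [a.fin + 14]
47. n23.env = 13  [len(B.depth) + 11]
48. n24.wid = 1  [A₀.wid + A₀.env - 41]
49. n24.env = -7  [A₀.env - 20]
50. n25.val = 27  [terminal]
51. n26.fin = 28  [terminal]
52. n27.fin = 27  [terminal]
53. n24.sig = 19  [g.val - 8]
54. n24.depth = -6  [A.env + 1]
55. n23.sig = 22  [A₁.depth * 2 + 34]
56. n23.depth = -4  [A₁.sig + A₁.depth - 17]
57. n17.hot = 23  [C.tag]
58. n17.idx = 30  [A.sig + 8]
59. n16.sig = 23  [B.idx * 3 - 67]
60. n0.sig = true  [C.hot > 15]
61. n0.val = "pqy"  ["p" ++ S.off]
62. n0.pre = false  [D.sig == E.ok]

23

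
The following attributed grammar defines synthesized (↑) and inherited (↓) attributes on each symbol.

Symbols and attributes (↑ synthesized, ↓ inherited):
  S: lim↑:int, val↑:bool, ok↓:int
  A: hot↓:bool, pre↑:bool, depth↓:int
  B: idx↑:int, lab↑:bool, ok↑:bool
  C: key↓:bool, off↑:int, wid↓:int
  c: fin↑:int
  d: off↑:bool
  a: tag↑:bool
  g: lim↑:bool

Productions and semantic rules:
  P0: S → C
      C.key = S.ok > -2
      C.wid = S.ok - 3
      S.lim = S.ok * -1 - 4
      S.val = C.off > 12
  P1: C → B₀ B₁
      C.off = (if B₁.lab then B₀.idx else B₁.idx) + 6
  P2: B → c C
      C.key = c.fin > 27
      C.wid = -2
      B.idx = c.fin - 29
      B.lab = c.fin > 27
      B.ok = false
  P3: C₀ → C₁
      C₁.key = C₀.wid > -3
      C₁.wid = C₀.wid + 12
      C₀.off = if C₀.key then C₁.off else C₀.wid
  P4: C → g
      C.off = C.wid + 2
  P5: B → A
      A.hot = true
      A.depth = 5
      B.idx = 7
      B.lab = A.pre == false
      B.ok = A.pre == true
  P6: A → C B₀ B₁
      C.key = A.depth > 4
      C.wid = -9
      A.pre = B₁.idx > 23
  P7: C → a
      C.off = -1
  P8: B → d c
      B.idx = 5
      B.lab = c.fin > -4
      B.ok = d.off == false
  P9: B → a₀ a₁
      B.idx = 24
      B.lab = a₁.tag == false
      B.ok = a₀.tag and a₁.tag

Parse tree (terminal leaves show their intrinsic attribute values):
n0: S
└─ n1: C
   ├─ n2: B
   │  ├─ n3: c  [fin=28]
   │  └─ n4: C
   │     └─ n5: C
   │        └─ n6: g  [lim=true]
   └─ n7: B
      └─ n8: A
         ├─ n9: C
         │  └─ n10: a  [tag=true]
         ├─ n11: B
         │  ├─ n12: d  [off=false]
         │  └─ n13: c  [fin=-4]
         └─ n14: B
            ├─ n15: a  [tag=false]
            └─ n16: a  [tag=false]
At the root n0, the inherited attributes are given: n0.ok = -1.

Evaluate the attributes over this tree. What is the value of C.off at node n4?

1. n0.ok = -1  [given at root]
2. n1.key = true  [S.ok > -2]
3. n1.wid = -4  [S.ok - 3]
4. n3.fin = 28  [terminal]
5. n4.key = true  [c.fin > 27]
6. n4.wid = -2  [-2]
7. n5.key = true  [C₀.wid > -3]
8. n5.wid = 10  [C₀.wid + 12]
9. n6.lim = true  [terminal]
10. n5.off = 12  [C.wid + 2]
11. n4.off = 12  [if C₀.key then C₁.off else C₀.wid]
12. n2.idx = -1  [c.fin - 29]
13. n2.lab = true  [c.fin > 27]
14. n2.ok = false  [false]
15. n8.hot = true  [true]
16. n8.depth = 5  [5]
17. n9.key = true  [A.depth > 4]
18. n9.wid = -9  [-9]
19. n10.tag = true  [terminal]
20. n9.off = -1  [-1]
21. n12.off = false  [terminal]
22. n13.fin = -4  [terminal]
23. n11.idx = 5  [5]
24. n11.lab = false  [c.fin > -4]
25. n11.ok = true  [d.off == false]
26. n15.tag = false  [terminal]
27. n16.tag = false  [terminal]
28. n14.idx = 24  [24]
29. n14.lab = true  [a₁.tag == false]
30. n14.ok = false  [a₀.tag and a₁.tag]
31. n8.pre = true  [B₁.idx > 23]
32. n7.idx = 7  [7]
33. n7.lab = false  [A.pre == false]
34. n7.ok = true  [A.pre == true]
35. n1.off = 13  [(if B₁.lab then B₀.idx else B₁.idx) + 6]
36. n0.lim = -3  [S.ok * -1 - 4]
37. n0.val = true  [C.off > 12]

12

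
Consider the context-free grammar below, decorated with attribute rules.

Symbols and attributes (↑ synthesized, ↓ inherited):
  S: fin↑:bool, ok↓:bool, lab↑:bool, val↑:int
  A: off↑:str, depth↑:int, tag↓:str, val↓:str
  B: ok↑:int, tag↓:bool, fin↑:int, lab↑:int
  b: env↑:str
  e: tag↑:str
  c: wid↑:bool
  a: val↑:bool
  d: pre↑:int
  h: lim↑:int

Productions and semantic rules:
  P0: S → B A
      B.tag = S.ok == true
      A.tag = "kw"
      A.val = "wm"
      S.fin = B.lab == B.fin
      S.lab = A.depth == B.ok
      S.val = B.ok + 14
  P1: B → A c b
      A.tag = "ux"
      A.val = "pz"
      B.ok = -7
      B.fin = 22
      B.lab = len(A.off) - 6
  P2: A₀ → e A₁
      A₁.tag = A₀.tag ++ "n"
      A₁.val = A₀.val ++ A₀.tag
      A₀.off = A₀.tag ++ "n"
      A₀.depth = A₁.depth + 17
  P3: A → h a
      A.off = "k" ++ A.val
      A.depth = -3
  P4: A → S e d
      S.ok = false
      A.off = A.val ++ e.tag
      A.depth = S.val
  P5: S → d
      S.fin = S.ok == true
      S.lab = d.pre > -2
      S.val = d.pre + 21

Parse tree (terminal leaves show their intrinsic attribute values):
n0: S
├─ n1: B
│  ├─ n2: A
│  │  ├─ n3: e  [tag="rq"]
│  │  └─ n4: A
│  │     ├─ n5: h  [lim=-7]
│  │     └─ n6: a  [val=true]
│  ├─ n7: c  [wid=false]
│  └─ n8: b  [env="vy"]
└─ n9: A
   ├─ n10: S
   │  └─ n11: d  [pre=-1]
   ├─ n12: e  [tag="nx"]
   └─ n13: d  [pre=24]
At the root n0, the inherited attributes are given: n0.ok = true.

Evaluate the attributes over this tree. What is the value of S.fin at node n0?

false

1. n0.ok = true  [given at root]
2. n1.tag = true  [S.ok == true]
3. n2.tag = "ux"  ["ux"]
4. n2.val = "pz"  ["pz"]
5. n3.tag = "rq"  [terminal]
6. n4.tag = "uxn"  [A₀.tag ++ "n"]
7. n4.val = "pzux"  [A₀.val ++ A₀.tag]
8. n5.lim = -7  [terminal]
9. n6.val = true  [terminal]
10. n4.off = "kpzux"  ["k" ++ A.val]
11. n4.depth = -3  [-3]
12. n2.off = "uxn"  [A₀.tag ++ "n"]
13. n2.depth = 14  [A₁.depth + 17]
14. n7.wid = false  [terminal]
15. n8.env = "vy"  [terminal]
16. n1.ok = -7  [-7]
17. n1.fin = 22  [22]
18. n1.lab = -3  [len(A.off) - 6]
19. n9.tag = "kw"  ["kw"]
20. n9.val = "wm"  ["wm"]
21. n10.ok = false  [false]
22. n11.pre = -1  [terminal]
23. n10.fin = false  [S.ok == true]
24. n10.lab = true  [d.pre > -2]
25. n10.val = 20  [d.pre + 21]
26. n12.tag = "nx"  [terminal]
27. n13.pre = 24  [terminal]
28. n9.off = "wmnx"  [A.val ++ e.tag]
29. n9.depth = 20  [S.val]
30. n0.fin = false  [B.lab == B.fin]
31. n0.lab = false  [A.depth == B.ok]
32. n0.val = 7  [B.ok + 14]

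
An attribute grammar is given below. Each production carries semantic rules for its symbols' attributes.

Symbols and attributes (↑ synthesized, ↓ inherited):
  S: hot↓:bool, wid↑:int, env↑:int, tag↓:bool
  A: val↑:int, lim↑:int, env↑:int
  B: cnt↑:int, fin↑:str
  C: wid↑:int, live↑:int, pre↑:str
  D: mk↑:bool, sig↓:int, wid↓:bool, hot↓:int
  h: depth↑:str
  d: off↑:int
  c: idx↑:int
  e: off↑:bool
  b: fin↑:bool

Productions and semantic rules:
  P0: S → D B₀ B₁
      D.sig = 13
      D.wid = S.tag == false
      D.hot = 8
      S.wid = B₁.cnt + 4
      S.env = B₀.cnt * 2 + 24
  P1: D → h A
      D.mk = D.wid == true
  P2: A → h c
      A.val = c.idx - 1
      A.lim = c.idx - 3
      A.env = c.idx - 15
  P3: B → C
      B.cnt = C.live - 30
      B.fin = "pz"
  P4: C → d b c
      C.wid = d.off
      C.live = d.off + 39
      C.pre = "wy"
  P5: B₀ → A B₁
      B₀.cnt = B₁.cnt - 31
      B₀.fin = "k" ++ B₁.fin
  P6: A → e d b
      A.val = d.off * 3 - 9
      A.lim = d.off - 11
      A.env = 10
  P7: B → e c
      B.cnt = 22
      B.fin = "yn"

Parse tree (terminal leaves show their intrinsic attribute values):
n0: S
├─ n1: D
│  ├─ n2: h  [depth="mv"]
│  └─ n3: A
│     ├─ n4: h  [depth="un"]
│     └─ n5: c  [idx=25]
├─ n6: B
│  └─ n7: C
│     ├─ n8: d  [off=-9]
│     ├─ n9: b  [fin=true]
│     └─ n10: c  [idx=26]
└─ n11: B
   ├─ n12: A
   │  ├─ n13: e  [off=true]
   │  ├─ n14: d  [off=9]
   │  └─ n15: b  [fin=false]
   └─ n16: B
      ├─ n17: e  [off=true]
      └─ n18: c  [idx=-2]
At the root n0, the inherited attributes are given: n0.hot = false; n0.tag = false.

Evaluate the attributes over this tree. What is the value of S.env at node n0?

1. n0.hot = false  [given at root]
2. n0.tag = false  [given at root]
3. n1.sig = 13  [13]
4. n1.wid = true  [S.tag == false]
5. n1.hot = 8  [8]
6. n2.depth = "mv"  [terminal]
7. n4.depth = "un"  [terminal]
8. n5.idx = 25  [terminal]
9. n3.val = 24  [c.idx - 1]
10. n3.lim = 22  [c.idx - 3]
11. n3.env = 10  [c.idx - 15]
12. n1.mk = true  [D.wid == true]
13. n8.off = -9  [terminal]
14. n9.fin = true  [terminal]
15. n10.idx = 26  [terminal]
16. n7.wid = -9  [d.off]
17. n7.live = 30  [d.off + 39]
18. n7.pre = "wy"  ["wy"]
19. n6.cnt = 0  [C.live - 30]
20. n6.fin = "pz"  ["pz"]
21. n13.off = true  [terminal]
22. n14.off = 9  [terminal]
23. n15.fin = false  [terminal]
24. n12.val = 18  [d.off * 3 - 9]
25. n12.lim = -2  [d.off - 11]
26. n12.env = 10  [10]
27. n17.off = true  [terminal]
28. n18.idx = -2  [terminal]
29. n16.cnt = 22  [22]
30. n16.fin = "yn"  ["yn"]
31. n11.cnt = -9  [B₁.cnt - 31]
32. n11.fin = "kyn"  ["k" ++ B₁.fin]
33. n0.wid = -5  [B₁.cnt + 4]
34. n0.env = 24  [B₀.cnt * 2 + 24]

24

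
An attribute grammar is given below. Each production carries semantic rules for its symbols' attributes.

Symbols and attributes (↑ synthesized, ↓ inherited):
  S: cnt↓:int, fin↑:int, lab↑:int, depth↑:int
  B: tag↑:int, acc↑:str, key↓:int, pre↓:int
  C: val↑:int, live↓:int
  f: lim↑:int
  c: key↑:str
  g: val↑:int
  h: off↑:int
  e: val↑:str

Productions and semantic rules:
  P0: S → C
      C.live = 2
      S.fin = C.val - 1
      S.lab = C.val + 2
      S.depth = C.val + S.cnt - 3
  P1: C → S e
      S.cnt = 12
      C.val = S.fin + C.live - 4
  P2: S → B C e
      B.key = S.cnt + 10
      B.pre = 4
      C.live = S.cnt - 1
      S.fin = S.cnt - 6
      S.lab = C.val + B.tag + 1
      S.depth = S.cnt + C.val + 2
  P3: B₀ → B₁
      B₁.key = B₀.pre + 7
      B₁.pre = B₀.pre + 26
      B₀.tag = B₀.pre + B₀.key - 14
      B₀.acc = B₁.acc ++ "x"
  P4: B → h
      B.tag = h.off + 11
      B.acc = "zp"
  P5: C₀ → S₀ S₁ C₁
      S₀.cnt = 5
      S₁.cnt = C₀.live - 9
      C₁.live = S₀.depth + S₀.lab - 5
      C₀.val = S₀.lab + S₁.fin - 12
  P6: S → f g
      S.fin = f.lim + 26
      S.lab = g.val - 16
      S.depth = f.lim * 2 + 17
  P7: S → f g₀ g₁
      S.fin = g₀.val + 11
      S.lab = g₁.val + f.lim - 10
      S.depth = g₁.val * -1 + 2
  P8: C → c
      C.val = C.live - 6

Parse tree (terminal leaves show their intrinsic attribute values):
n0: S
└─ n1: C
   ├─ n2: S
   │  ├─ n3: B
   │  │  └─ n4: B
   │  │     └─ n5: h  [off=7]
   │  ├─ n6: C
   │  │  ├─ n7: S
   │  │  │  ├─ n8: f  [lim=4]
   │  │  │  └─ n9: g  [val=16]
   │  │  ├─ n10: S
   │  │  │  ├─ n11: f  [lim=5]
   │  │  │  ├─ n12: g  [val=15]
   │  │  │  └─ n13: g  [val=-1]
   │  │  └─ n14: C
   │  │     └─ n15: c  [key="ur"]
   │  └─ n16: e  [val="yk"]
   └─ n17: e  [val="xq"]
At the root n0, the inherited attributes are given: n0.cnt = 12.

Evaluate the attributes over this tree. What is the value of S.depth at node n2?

28

1. n0.cnt = 12  [given at root]
2. n1.live = 2  [2]
3. n2.cnt = 12  [12]
4. n3.key = 22  [S.cnt + 10]
5. n3.pre = 4  [4]
6. n4.key = 11  [B₀.pre + 7]
7. n4.pre = 30  [B₀.pre + 26]
8. n5.off = 7  [terminal]
9. n4.tag = 18  [h.off + 11]
10. n4.acc = "zp"  ["zp"]
11. n3.tag = 12  [B₀.pre + B₀.key - 14]
12. n3.acc = "zpx"  [B₁.acc ++ "x"]
13. n6.live = 11  [S.cnt - 1]
14. n7.cnt = 5  [5]
15. n8.lim = 4  [terminal]
16. n9.val = 16  [terminal]
17. n7.fin = 30  [f.lim + 26]
18. n7.lab = 0  [g.val - 16]
19. n7.depth = 25  [f.lim * 2 + 17]
20. n10.cnt = 2  [C₀.live - 9]
21. n11.lim = 5  [terminal]
22. n12.val = 15  [terminal]
23. n13.val = -1  [terminal]
24. n10.fin = 26  [g₀.val + 11]
25. n10.lab = -6  [g₁.val + f.lim - 10]
26. n10.depth = 3  [g₁.val * -1 + 2]
27. n14.live = 20  [S₀.depth + S₀.lab - 5]
28. n15.key = "ur"  [terminal]
29. n14.val = 14  [C.live - 6]
30. n6.val = 14  [S₀.lab + S₁.fin - 12]
31. n16.val = "yk"  [terminal]
32. n2.fin = 6  [S.cnt - 6]
33. n2.lab = 27  [C.val + B.tag + 1]
34. n2.depth = 28  [S.cnt + C.val + 2]
35. n17.val = "xq"  [terminal]
36. n1.val = 4  [S.fin + C.live - 4]
37. n0.fin = 3  [C.val - 1]
38. n0.lab = 6  [C.val + 2]
39. n0.depth = 13  [C.val + S.cnt - 3]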